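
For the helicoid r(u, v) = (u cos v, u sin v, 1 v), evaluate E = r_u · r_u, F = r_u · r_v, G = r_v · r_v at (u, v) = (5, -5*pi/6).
E = 1;  F = 0;  G = 26

Partials: r_u = (cos(v), sin(v), 0), r_v = (-u*sin(v), u*cos(v), 1). As functions of (u, v):
  E = r_u · r_u = 1,
  F = r_u · r_v = 0,
  G = r_v · r_v = u^2 + 1.
Evaluating at (u, v) = (5, -5*pi/6): E = 1, F = 0, G = 26.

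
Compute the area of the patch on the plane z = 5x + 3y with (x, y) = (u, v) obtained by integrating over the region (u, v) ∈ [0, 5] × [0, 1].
Area = 5*sqrt(35)

Area = ∫∫ √(EG − F²) du dv with √(EG − F²) = sqrt(35). Integrating over [0, 5] × [0, 1] gives 5*sqrt(35).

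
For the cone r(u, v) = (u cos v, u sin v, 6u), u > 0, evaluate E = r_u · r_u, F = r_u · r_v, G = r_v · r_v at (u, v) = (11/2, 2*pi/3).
E = 37;  F = 0;  G = 121/4

Partials: r_u = (cos(v), sin(v), 6), r_v = (-u*sin(v), u*cos(v), 0). As functions of (u, v):
  E = r_u · r_u = 37,
  F = r_u · r_v = 0,
  G = r_v · r_v = u^2.
Evaluating at (u, v) = (11/2, 2*pi/3): E = 37, F = 0, G = 121/4.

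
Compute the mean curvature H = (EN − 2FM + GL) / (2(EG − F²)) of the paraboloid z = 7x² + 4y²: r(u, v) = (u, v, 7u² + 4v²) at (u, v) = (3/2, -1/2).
H = 1887*sqrt(458)/209764

With E = 196*u^2 + 1, F = 112*u*v, G = 64*v^2 + 1, L = 14/sqrt(196*u^2 + 64*v^2 + 1), M = 0, N = 8/sqrt(196*u^2 + 64*v^2 + 1), assemble
  H = (EN − 2FM + GL) / (2(EG − F²)) = (784*u^2 + 448*v^2 + 11)/(196*u^2 + 64*v^2 + 1)^(3/2).
At (u, v) = (3/2, -1/2): H = 1887*sqrt(458)/209764.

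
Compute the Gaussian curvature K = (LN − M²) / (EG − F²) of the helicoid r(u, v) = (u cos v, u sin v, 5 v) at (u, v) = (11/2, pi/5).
K = -400/48841

Coefficients of the first fundamental form: E = 1, F = 0, G = u^2 + 25.
Coefficients of the second fundamental form: L = 0, M = -5/sqrt(u^2 + 25), N = 0.
Assemble K = (LN − M²)/(EG − F²) = -25/(u^2 + 25)^2. At (u, v) = (11/2, pi/5): K = -400/48841.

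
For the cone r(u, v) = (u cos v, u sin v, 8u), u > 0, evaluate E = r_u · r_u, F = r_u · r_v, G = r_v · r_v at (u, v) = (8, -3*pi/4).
E = 65;  F = 0;  G = 64

Partials: r_u = (cos(v), sin(v), 8), r_v = (-u*sin(v), u*cos(v), 0). As functions of (u, v):
  E = r_u · r_u = 65,
  F = r_u · r_v = 0,
  G = r_v · r_v = u^2.
Evaluating at (u, v) = (8, -3*pi/4): E = 65, F = 0, G = 64.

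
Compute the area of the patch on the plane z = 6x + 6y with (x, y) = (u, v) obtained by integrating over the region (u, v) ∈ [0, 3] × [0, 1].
Area = 3*sqrt(73)

Area = ∫∫ √(EG − F²) du dv with √(EG − F²) = sqrt(73). Integrating over [0, 3] × [0, 1] gives 3*sqrt(73).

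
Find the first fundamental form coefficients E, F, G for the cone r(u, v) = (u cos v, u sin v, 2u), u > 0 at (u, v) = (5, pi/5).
E = 5;  F = 0;  G = 25

Partials: r_u = (cos(v), sin(v), 2), r_v = (-u*sin(v), u*cos(v), 0). As functions of (u, v):
  E = r_u · r_u = 5,
  F = r_u · r_v = 0,
  G = r_v · r_v = u^2.
Evaluating at (u, v) = (5, pi/5): E = 5, F = 0, G = 25.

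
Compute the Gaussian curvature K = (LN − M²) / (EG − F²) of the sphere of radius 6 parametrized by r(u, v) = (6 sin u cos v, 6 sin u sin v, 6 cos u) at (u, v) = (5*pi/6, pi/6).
K = 1/36

Coefficients of the first fundamental form: E = 36, F = 0, G = 36*sin(u)^2.
Coefficients of the second fundamental form: L = -6*sin(u)/Abs(sin(u)), M = 0, N = -6*sin(u)^3/Abs(sin(u)).
Assemble K = (LN − M²)/(EG − F²) = 1/36. At (u, v) = (5*pi/6, pi/6): K = 1/36.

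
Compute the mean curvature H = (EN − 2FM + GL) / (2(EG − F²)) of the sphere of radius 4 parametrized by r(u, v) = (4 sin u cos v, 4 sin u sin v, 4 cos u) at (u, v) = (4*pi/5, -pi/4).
H = -1/4

With E = 16, F = 0, G = 16*sin(u)^2, L = -4*sin(u)/Abs(sin(u)), M = 0, N = -4*sin(u)^3/Abs(sin(u)), assemble
  H = (EN − 2FM + GL) / (2(EG − F²)) = -sin(u)/(4*Abs(sin(u))).
At (u, v) = (4*pi/5, -pi/4): H = -1/4.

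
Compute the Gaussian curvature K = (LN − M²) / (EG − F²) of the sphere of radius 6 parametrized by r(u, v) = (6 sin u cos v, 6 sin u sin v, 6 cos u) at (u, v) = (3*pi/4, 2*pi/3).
K = 1/36

Coefficients of the first fundamental form: E = 36, F = 0, G = 36*sin(u)^2.
Coefficients of the second fundamental form: L = -6*sin(u)/Abs(sin(u)), M = 0, N = -6*sin(u)^3/Abs(sin(u)).
Assemble K = (LN − M²)/(EG − F²) = 1/36. At (u, v) = (3*pi/4, 2*pi/3): K = 1/36.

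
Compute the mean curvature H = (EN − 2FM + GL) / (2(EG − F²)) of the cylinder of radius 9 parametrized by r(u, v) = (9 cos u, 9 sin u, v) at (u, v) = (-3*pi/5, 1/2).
H = -1/18

With E = 81, F = 0, G = 1, L = -9, M = 0, N = 0, assemble
  H = (EN − 2FM + GL) / (2(EG − F²)) = -1/18.
At (u, v) = (-3*pi/5, 1/2): H = -1/18.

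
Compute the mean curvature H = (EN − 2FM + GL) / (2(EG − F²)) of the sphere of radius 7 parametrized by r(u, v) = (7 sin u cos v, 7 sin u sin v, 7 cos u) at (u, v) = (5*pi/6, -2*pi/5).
H = -1/7

With E = 49, F = 0, G = 49*sin(u)^2, L = -7*sin(u)/Abs(sin(u)), M = 0, N = -7*sin(u)^3/Abs(sin(u)), assemble
  H = (EN − 2FM + GL) / (2(EG − F²)) = -sin(u)/(7*Abs(sin(u))).
At (u, v) = (5*pi/6, -2*pi/5): H = -1/7.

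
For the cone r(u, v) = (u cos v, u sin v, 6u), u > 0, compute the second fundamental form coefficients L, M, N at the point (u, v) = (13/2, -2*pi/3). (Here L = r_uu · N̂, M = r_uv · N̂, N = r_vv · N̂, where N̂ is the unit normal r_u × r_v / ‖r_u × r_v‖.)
L = 0;  M = 0;  N = 39*sqrt(37)/37

Compute the unit normal N̂(u, v) = (-6*sqrt(37)*u*cos(v)/(37*Abs(u)), -6*sqrt(37)*u*sin(v)/(37*Abs(u)), sqrt(37)*u/(37*Abs(u))), and the second partials r_uu, r_uv, r_vv. Take dot products:
  L(u, v) = r_uu · N̂ = 0,
  M(u, v) = r_uv · N̂ = 0,
  N(u, v) = r_vv · N̂ = 6*sqrt(37)*u^2/(37*Abs(u)).
Evaluating at (u, v) = (13/2, -2*pi/3):
  L = 0, M = 0, N = 39*sqrt(37)/37.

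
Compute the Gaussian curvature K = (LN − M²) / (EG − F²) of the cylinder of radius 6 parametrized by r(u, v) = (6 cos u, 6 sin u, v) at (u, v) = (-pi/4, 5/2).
K = 0

Coefficients of the first fundamental form: E = 36, F = 0, G = 1.
Coefficients of the second fundamental form: L = -6, M = 0, N = 0.
Assemble K = (LN − M²)/(EG − F²) = 0. At (u, v) = (-pi/4, 5/2): K = 0.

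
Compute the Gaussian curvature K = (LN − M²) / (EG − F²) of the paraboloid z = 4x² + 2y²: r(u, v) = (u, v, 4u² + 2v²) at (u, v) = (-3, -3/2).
K = 32/375769

Coefficients of the first fundamental form: E = 64*u^2 + 1, F = 32*u*v, G = 16*v^2 + 1.
Coefficients of the second fundamental form: L = 8/sqrt(64*u^2 + 16*v^2 + 1), M = 0, N = 4/sqrt(64*u^2 + 16*v^2 + 1).
Assemble K = (LN − M²)/(EG − F²) = 32/(4096*u^4 + 2048*u^2*v^2 + 128*u^2 + 256*v^4 + 32*v^2 + 1). At (u, v) = (-3, -3/2): K = 32/375769.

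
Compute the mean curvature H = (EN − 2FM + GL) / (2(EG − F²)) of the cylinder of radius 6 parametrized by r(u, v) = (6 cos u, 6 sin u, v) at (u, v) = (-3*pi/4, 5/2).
H = -1/12

With E = 36, F = 0, G = 1, L = -6, M = 0, N = 0, assemble
  H = (EN − 2FM + GL) / (2(EG − F²)) = -1/12.
At (u, v) = (-3*pi/4, 5/2): H = -1/12.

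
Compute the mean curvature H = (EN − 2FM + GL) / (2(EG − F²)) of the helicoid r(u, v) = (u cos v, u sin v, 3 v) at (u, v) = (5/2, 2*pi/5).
H = 0

With E = 1, F = 0, G = u^2 + 9, L = 0, M = -3/sqrt(u^2 + 9), N = 0, assemble
  H = (EN − 2FM + GL) / (2(EG − F²)) = 0.
At (u, v) = (5/2, 2*pi/5): H = 0.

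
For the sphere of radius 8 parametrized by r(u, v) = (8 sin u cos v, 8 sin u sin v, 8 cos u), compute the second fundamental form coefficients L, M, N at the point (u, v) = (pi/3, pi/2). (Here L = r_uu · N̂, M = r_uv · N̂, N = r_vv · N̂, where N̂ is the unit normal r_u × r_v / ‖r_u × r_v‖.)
L = -8;  M = 0;  N = -6

Compute the unit normal N̂(u, v) = (sin(u)^2*cos(v)/Abs(sin(u)), sin(u)^2*sin(v)/Abs(sin(u)), sin(2*u)/(2*Abs(sin(u)))), and the second partials r_uu, r_uv, r_vv. Take dot products:
  L(u, v) = r_uu · N̂ = -8*sin(u)/Abs(sin(u)),
  M(u, v) = r_uv · N̂ = 0,
  N(u, v) = r_vv · N̂ = -8*sin(u)^3/Abs(sin(u)).
Evaluating at (u, v) = (pi/3, pi/2):
  L = -8, M = 0, N = -6.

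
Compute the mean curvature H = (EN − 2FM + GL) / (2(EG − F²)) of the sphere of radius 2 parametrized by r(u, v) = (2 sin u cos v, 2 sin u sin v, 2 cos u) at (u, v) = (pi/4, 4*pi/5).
H = -1/2

With E = 4, F = 0, G = 4*sin(u)^2, L = -2*sin(u)/Abs(sin(u)), M = 0, N = -2*sin(u)^3/Abs(sin(u)), assemble
  H = (EN − 2FM + GL) / (2(EG − F²)) = -sin(u)/(2*Abs(sin(u))).
At (u, v) = (pi/4, 4*pi/5): H = -1/2.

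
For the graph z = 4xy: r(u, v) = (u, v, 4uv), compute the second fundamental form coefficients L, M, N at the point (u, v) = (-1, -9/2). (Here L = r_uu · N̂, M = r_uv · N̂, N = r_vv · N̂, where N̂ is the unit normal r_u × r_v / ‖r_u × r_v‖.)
L = 0;  M = 4*sqrt(341)/341;  N = 0

Compute the unit normal N̂(u, v) = (-4*v/sqrt(16*u^2 + 16*v^2 + 1), -4*u/sqrt(16*u^2 + 16*v^2 + 1), 1/sqrt(16*u^2 + 16*v^2 + 1)), and the second partials r_uu, r_uv, r_vv. Take dot products:
  L(u, v) = r_uu · N̂ = 0,
  M(u, v) = r_uv · N̂ = 4/sqrt(16*u^2 + 16*v^2 + 1),
  N(u, v) = r_vv · N̂ = 0.
Evaluating at (u, v) = (-1, -9/2):
  L = 0, M = 4*sqrt(341)/341, N = 0.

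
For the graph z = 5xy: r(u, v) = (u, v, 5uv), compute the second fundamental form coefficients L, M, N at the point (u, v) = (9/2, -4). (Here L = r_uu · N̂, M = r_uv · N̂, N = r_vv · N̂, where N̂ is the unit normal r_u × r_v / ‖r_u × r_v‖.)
L = 0;  M = 10*sqrt(3629)/3629;  N = 0

Compute the unit normal N̂(u, v) = (-5*v/sqrt(25*u^2 + 25*v^2 + 1), -5*u/sqrt(25*u^2 + 25*v^2 + 1), 1/sqrt(25*u^2 + 25*v^2 + 1)), and the second partials r_uu, r_uv, r_vv. Take dot products:
  L(u, v) = r_uu · N̂ = 0,
  M(u, v) = r_uv · N̂ = 5/sqrt(25*u^2 + 25*v^2 + 1),
  N(u, v) = r_vv · N̂ = 0.
Evaluating at (u, v) = (9/2, -4):
  L = 0, M = 10*sqrt(3629)/3629, N = 0.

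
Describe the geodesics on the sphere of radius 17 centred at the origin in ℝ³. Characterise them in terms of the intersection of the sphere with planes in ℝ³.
Geodesics on the sphere of radius 17 are great circles — circles of radius 17 obtained as the intersection of the sphere with planes through the origin (the centre of the sphere).

A curve α(t) of nonzero constant speed on the sphere of radius 17 is a geodesic iff its acceleration α̈ is everywhere normal to the surface, i.e. parallel to the radial vector α(t). Then d/dt(α × α̇) = α̇ × α̇ + α × α̈ = 0, so α × α̇ is a constant vector n ≠ 0 and α(t) · n = 0 for all t: α lies in the plane through the origin with normal n. The intersection of that plane with the sphere is a circle of radius 17 (a great circle). Conversely, a great circle traversed at constant speed has centripetal acceleration pointing at the origin, hence normal to the sphere, so every great circle is a geodesic.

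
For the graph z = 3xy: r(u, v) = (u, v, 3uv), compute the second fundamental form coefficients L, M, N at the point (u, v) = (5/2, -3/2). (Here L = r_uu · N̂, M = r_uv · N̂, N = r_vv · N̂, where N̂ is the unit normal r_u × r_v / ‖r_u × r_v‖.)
L = 0;  M = 3*sqrt(310)/155;  N = 0

Compute the unit normal N̂(u, v) = (-3*v/sqrt(9*u^2 + 9*v^2 + 1), -3*u/sqrt(9*u^2 + 9*v^2 + 1), 1/sqrt(9*u^2 + 9*v^2 + 1)), and the second partials r_uu, r_uv, r_vv. Take dot products:
  L(u, v) = r_uu · N̂ = 0,
  M(u, v) = r_uv · N̂ = 3/sqrt(9*u^2 + 9*v^2 + 1),
  N(u, v) = r_vv · N̂ = 0.
Evaluating at (u, v) = (5/2, -3/2):
  L = 0, M = 3*sqrt(310)/155, N = 0.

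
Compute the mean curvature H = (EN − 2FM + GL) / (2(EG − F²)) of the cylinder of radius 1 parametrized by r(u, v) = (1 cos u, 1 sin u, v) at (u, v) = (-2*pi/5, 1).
H = -1/2

With E = 1, F = 0, G = 1, L = -1, M = 0, N = 0, assemble
  H = (EN − 2FM + GL) / (2(EG − F²)) = -1/2.
At (u, v) = (-2*pi/5, 1): H = -1/2.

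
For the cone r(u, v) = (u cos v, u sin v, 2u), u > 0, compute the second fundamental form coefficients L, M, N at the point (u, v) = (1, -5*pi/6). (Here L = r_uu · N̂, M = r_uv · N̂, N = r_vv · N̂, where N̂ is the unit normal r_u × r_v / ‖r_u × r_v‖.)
L = 0;  M = 0;  N = 2*sqrt(5)/5

Compute the unit normal N̂(u, v) = (-2*sqrt(5)*u*cos(v)/(5*Abs(u)), -2*sqrt(5)*u*sin(v)/(5*Abs(u)), sqrt(5)*u/(5*Abs(u))), and the second partials r_uu, r_uv, r_vv. Take dot products:
  L(u, v) = r_uu · N̂ = 0,
  M(u, v) = r_uv · N̂ = 0,
  N(u, v) = r_vv · N̂ = 2*sqrt(5)*u^2/(5*Abs(u)).
Evaluating at (u, v) = (1, -5*pi/6):
  L = 0, M = 0, N = 2*sqrt(5)/5.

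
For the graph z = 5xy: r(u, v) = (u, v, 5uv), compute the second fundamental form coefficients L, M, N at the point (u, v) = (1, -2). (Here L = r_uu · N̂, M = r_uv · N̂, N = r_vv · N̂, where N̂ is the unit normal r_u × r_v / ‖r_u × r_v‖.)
L = 0;  M = 5*sqrt(14)/42;  N = 0

Compute the unit normal N̂(u, v) = (-5*v/sqrt(25*u^2 + 25*v^2 + 1), -5*u/sqrt(25*u^2 + 25*v^2 + 1), 1/sqrt(25*u^2 + 25*v^2 + 1)), and the second partials r_uu, r_uv, r_vv. Take dot products:
  L(u, v) = r_uu · N̂ = 0,
  M(u, v) = r_uv · N̂ = 5/sqrt(25*u^2 + 25*v^2 + 1),
  N(u, v) = r_vv · N̂ = 0.
Evaluating at (u, v) = (1, -2):
  L = 0, M = 5*sqrt(14)/42, N = 0.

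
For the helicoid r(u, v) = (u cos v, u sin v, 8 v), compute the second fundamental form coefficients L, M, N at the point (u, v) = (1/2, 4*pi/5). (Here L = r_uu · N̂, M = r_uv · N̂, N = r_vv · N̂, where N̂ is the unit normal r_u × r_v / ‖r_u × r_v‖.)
L = 0;  M = -16*sqrt(257)/257;  N = 0

Compute the unit normal N̂(u, v) = (8*sin(v)/sqrt(u^2 + 64), -8*cos(v)/sqrt(u^2 + 64), u/sqrt(u^2 + 64)), and the second partials r_uu, r_uv, r_vv. Take dot products:
  L(u, v) = r_uu · N̂ = 0,
  M(u, v) = r_uv · N̂ = -8/sqrt(u^2 + 64),
  N(u, v) = r_vv · N̂ = 0.
Evaluating at (u, v) = (1/2, 4*pi/5):
  L = 0, M = -16*sqrt(257)/257, N = 0.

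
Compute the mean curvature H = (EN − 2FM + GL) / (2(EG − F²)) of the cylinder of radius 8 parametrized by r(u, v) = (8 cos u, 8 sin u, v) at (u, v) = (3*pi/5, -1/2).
H = -1/16

With E = 64, F = 0, G = 1, L = -8, M = 0, N = 0, assemble
  H = (EN − 2FM + GL) / (2(EG − F²)) = -1/16.
At (u, v) = (3*pi/5, -1/2): H = -1/16.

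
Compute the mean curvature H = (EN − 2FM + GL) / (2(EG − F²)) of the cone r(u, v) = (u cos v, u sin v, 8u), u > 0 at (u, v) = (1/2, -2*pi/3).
H = 8*sqrt(65)/65

With E = 65, F = 0, G = u^2, L = 0, M = 0, N = 8*sqrt(65)*u^2/(65*Abs(u)), assemble
  H = (EN − 2FM + GL) / (2(EG − F²)) = 4*sqrt(65)/(65*Abs(u)).
At (u, v) = (1/2, -2*pi/3): H = 8*sqrt(65)/65.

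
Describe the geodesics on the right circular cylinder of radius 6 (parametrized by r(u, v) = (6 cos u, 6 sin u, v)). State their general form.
The cylinder is flat (K = 0) and locally isometric to the plane via the development (u, v) ↦ (6 u, v). Geodesics are the pre-images of straight lines: circles (v constant), vertical lines (u constant), and helices (v = c · u + d) for constants c, d.

A right cylinder has E = 6², F = 0, G = 1, so EG − F² = 6², and L = −6, M = N = 0, giving K = (LN − M²)/(EG − F²) = 0 everywhere. A flat surface is locally isometric to the Euclidean plane via the map (u, v) ↦ (6 u, v). Straight lines in the (x̃, ỹ) plane pull back to: (a) horizontal circles (v = const), (b) vertical generators (u = const), and (c) helices (6 u tan θ = v, i.e. v = c · u + d).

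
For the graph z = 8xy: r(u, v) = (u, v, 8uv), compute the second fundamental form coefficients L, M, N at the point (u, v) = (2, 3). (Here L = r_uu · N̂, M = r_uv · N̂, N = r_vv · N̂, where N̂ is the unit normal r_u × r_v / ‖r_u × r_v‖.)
L = 0;  M = 8*sqrt(17)/119;  N = 0

Compute the unit normal N̂(u, v) = (-8*v/sqrt(64*u^2 + 64*v^2 + 1), -8*u/sqrt(64*u^2 + 64*v^2 + 1), 1/sqrt(64*u^2 + 64*v^2 + 1)), and the second partials r_uu, r_uv, r_vv. Take dot products:
  L(u, v) = r_uu · N̂ = 0,
  M(u, v) = r_uv · N̂ = 8/sqrt(64*u^2 + 64*v^2 + 1),
  N(u, v) = r_vv · N̂ = 0.
Evaluating at (u, v) = (2, 3):
  L = 0, M = 8*sqrt(17)/119, N = 0.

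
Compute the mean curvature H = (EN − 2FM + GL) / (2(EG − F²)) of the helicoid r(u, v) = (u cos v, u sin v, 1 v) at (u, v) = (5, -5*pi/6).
H = 0

With E = 1, F = 0, G = u^2 + 1, L = 0, M = -1/sqrt(u^2 + 1), N = 0, assemble
  H = (EN − 2FM + GL) / (2(EG − F²)) = 0.
At (u, v) = (5, -5*pi/6): H = 0.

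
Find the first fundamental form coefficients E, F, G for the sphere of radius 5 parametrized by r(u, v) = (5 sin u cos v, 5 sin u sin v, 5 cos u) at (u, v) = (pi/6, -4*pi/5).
E = 25;  F = 0;  G = 25/4

Partials: r_u = (5*cos(u)*cos(v), 5*sin(v)*cos(u), -5*sin(u)), r_v = (-5*sin(u)*sin(v), 5*sin(u)*cos(v), 0). As functions of (u, v):
  E = r_u · r_u = 25,
  F = r_u · r_v = 0,
  G = r_v · r_v = 25*sin(u)^2.
Evaluating at (u, v) = (pi/6, -4*pi/5): E = 25, F = 0, G = 25/4.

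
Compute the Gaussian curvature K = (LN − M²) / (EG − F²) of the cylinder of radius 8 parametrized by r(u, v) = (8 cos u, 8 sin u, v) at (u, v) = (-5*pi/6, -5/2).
K = 0

Coefficients of the first fundamental form: E = 64, F = 0, G = 1.
Coefficients of the second fundamental form: L = -8, M = 0, N = 0.
Assemble K = (LN − M²)/(EG − F²) = 0. At (u, v) = (-5*pi/6, -5/2): K = 0.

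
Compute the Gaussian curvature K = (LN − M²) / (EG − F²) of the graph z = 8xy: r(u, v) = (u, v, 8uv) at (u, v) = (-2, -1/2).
K = -64/74529

Coefficients of the first fundamental form: E = 64*v^2 + 1, F = 64*u*v, G = 64*u^2 + 1.
Coefficients of the second fundamental form: L = 0, M = 8/sqrt(64*u^2 + 64*v^2 + 1), N = 0.
Assemble K = (LN − M²)/(EG − F²) = -64/(4096*u^4 + 8192*u^2*v^2 + 128*u^2 + 4096*v^4 + 128*v^2 + 1). At (u, v) = (-2, -1/2): K = -64/74529.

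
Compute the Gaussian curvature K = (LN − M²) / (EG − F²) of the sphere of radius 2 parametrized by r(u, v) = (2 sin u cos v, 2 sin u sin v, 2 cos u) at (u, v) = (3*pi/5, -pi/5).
K = 1/4

Coefficients of the first fundamental form: E = 4, F = 0, G = 4*sin(u)^2.
Coefficients of the second fundamental form: L = -2*sin(u)/Abs(sin(u)), M = 0, N = -2*sin(u)^3/Abs(sin(u)).
Assemble K = (LN − M²)/(EG − F²) = 1/4. At (u, v) = (3*pi/5, -pi/5): K = 1/4.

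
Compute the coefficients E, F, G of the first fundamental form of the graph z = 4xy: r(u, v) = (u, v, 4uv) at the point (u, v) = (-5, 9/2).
E = 325;  F = -360;  G = 401

Partials: r_u = (1, 0, 4*v), r_v = (0, 1, 4*u). As functions of (u, v):
  E = r_u · r_u = 16*v^2 + 1,
  F = r_u · r_v = 16*u*v,
  G = r_v · r_v = 16*u^2 + 1.
Evaluating at (u, v) = (-5, 9/2): E = 325, F = -360, G = 401.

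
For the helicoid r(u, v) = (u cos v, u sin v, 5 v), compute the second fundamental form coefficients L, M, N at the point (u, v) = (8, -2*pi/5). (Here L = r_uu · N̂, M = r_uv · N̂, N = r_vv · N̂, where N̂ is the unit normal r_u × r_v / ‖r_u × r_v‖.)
L = 0;  M = -5*sqrt(89)/89;  N = 0

Compute the unit normal N̂(u, v) = (5*sin(v)/sqrt(u^2 + 25), -5*cos(v)/sqrt(u^2 + 25), u/sqrt(u^2 + 25)), and the second partials r_uu, r_uv, r_vv. Take dot products:
  L(u, v) = r_uu · N̂ = 0,
  M(u, v) = r_uv · N̂ = -5/sqrt(u^2 + 25),
  N(u, v) = r_vv · N̂ = 0.
Evaluating at (u, v) = (8, -2*pi/5):
  L = 0, M = -5*sqrt(89)/89, N = 0.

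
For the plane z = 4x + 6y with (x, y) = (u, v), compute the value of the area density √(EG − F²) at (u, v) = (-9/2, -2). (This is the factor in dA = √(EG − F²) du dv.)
√(EG − F²)|_{(-9/2, -2)} = sqrt(53)

E = 17, F = 24, G = 37, so EG − F² = 53. Taking the positive square root: √(EG − F²) = sqrt(53). At (u, v) = (-9/2, -2): sqrt(53).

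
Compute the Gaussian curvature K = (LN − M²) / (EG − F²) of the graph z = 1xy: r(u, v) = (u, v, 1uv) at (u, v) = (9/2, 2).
K = -16/10201

Coefficients of the first fundamental form: E = v^2 + 1, F = u*v, G = u^2 + 1.
Coefficients of the second fundamental form: L = 0, M = 1/sqrt(u^2 + v^2 + 1), N = 0.
Assemble K = (LN − M²)/(EG − F²) = 1/((u^2*v^2 - (u^2 + 1)*(v^2 + 1))*(u^2 + v^2 + 1)). At (u, v) = (9/2, 2): K = -16/10201.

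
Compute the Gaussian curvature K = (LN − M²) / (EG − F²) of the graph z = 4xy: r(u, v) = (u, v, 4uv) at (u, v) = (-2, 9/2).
K = -16/151321

Coefficients of the first fundamental form: E = 16*v^2 + 1, F = 16*u*v, G = 16*u^2 + 1.
Coefficients of the second fundamental form: L = 0, M = 4/sqrt(16*u^2 + 16*v^2 + 1), N = 0.
Assemble K = (LN − M²)/(EG − F²) = -16/(256*u^4 + 512*u^2*v^2 + 32*u^2 + 256*v^4 + 32*v^2 + 1). At (u, v) = (-2, 9/2): K = -16/151321.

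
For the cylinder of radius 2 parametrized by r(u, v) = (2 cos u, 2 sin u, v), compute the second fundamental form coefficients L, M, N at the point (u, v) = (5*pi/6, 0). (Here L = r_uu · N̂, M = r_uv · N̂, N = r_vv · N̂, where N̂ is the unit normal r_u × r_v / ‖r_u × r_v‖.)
L = -2;  M = 0;  N = 0

Compute the unit normal N̂(u, v) = (cos(u), sin(u), 0), and the second partials r_uu, r_uv, r_vv. Take dot products:
  L(u, v) = r_uu · N̂ = -2,
  M(u, v) = r_uv · N̂ = 0,
  N(u, v) = r_vv · N̂ = 0.
Evaluating at (u, v) = (5*pi/6, 0):
  L = -2, M = 0, N = 0.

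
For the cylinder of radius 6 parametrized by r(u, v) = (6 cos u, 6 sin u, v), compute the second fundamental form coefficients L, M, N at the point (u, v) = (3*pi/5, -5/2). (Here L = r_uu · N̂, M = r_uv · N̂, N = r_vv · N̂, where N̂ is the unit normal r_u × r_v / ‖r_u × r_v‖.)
L = -6;  M = 0;  N = 0

Compute the unit normal N̂(u, v) = (cos(u), sin(u), 0), and the second partials r_uu, r_uv, r_vv. Take dot products:
  L(u, v) = r_uu · N̂ = -6,
  M(u, v) = r_uv · N̂ = 0,
  N(u, v) = r_vv · N̂ = 0.
Evaluating at (u, v) = (3*pi/5, -5/2):
  L = -6, M = 0, N = 0.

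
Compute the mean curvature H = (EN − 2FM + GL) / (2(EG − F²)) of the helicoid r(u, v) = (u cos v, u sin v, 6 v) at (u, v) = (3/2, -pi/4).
H = 0

With E = 1, F = 0, G = u^2 + 36, L = 0, M = -6/sqrt(u^2 + 36), N = 0, assemble
  H = (EN − 2FM + GL) / (2(EG − F²)) = 0.
At (u, v) = (3/2, -pi/4): H = 0.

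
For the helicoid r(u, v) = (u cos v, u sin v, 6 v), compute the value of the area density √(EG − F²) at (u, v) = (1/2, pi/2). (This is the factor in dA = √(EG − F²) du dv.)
√(EG − F²)|_{(1/2, pi/2)} = sqrt(145)/2

E = 1, F = 0, G = u^2 + 36, so EG − F² = u^2 + 36. Taking the positive square root: √(EG − F²) = sqrt(u^2 + 36). At (u, v) = (1/2, pi/2): sqrt(145)/2.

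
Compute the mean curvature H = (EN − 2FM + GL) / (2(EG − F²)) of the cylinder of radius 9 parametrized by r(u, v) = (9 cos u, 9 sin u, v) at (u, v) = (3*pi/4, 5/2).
H = -1/18

With E = 81, F = 0, G = 1, L = -9, M = 0, N = 0, assemble
  H = (EN − 2FM + GL) / (2(EG − F²)) = -1/18.
At (u, v) = (3*pi/4, 5/2): H = -1/18.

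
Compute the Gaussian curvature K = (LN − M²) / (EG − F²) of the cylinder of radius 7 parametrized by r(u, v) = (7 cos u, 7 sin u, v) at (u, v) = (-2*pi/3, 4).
K = 0

Coefficients of the first fundamental form: E = 49, F = 0, G = 1.
Coefficients of the second fundamental form: L = -7, M = 0, N = 0.
Assemble K = (LN − M²)/(EG − F²) = 0. At (u, v) = (-2*pi/3, 4): K = 0.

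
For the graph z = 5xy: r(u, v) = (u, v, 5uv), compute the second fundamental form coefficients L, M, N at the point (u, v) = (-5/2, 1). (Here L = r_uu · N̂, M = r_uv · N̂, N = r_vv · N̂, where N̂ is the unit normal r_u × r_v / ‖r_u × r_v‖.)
L = 0;  M = 10/27;  N = 0

Compute the unit normal N̂(u, v) = (-5*v/sqrt(25*u^2 + 25*v^2 + 1), -5*u/sqrt(25*u^2 + 25*v^2 + 1), 1/sqrt(25*u^2 + 25*v^2 + 1)), and the second partials r_uu, r_uv, r_vv. Take dot products:
  L(u, v) = r_uu · N̂ = 0,
  M(u, v) = r_uv · N̂ = 5/sqrt(25*u^2 + 25*v^2 + 1),
  N(u, v) = r_vv · N̂ = 0.
Evaluating at (u, v) = (-5/2, 1):
  L = 0, M = 10/27, N = 0.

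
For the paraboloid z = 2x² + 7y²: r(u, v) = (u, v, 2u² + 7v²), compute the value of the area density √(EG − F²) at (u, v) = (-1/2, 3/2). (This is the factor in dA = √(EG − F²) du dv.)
√(EG − F²)|_{(-1/2, 3/2)} = sqrt(446)

E = 16*u^2 + 1, F = 56*u*v, G = 196*v^2 + 1, so EG − F² = 16*u^2 + 196*v^2 + 1. Taking the positive square root: √(EG − F²) = sqrt(16*u^2 + 196*v^2 + 1). At (u, v) = (-1/2, 3/2): sqrt(446).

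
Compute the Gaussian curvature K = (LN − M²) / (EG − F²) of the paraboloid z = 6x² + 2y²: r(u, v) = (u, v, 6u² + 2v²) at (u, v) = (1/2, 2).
K = 48/10201

Coefficients of the first fundamental form: E = 144*u^2 + 1, F = 48*u*v, G = 16*v^2 + 1.
Coefficients of the second fundamental form: L = 12/sqrt(144*u^2 + 16*v^2 + 1), M = 0, N = 4/sqrt(144*u^2 + 16*v^2 + 1).
Assemble K = (LN − M²)/(EG − F²) = 48/(20736*u^4 + 4608*u^2*v^2 + 288*u^2 + 256*v^4 + 32*v^2 + 1). At (u, v) = (1/2, 2): K = 48/10201.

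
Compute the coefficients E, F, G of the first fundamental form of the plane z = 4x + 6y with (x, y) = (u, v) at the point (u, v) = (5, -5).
E = 17;  F = 24;  G = 37

Partials: r_u = (1, 0, 4), r_v = (0, 1, 6). As functions of (u, v):
  E = r_u · r_u = 17,
  F = r_u · r_v = 24,
  G = r_v · r_v = 37.
Evaluating at (u, v) = (5, -5): E = 17, F = 24, G = 37.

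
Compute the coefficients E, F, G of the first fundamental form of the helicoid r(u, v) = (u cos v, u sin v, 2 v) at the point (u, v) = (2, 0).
E = 1;  F = 0;  G = 8

Partials: r_u = (cos(v), sin(v), 0), r_v = (-u*sin(v), u*cos(v), 2). As functions of (u, v):
  E = r_u · r_u = 1,
  F = r_u · r_v = 0,
  G = r_v · r_v = u^2 + 4.
Evaluating at (u, v) = (2, 0): E = 1, F = 0, G = 8.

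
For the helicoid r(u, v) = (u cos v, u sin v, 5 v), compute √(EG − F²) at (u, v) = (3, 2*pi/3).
√(EG − F²)|_{(3, 2*pi/3)} = sqrt(34)

E = 1, F = 0, G = u^2 + 25; EG − F² = u^2 + 25; √(EG − F²) = sqrt(u^2 + 25). At the given point: sqrt(34).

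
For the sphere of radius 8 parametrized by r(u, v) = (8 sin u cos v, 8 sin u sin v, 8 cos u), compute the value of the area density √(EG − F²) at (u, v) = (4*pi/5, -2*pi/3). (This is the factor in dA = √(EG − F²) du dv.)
√(EG − F²)|_{(4*pi/5, -2*pi/3)} = 16*sqrt(10 - 2*sqrt(5))

E = 64, F = 0, G = 64*sin(u)^2, so EG − F² = 4096*sin(u)^2. Taking the positive square root: √(EG − F²) = 64*Abs(sin(u)). At (u, v) = (4*pi/5, -2*pi/3): 16*sqrt(10 - 2*sqrt(5)).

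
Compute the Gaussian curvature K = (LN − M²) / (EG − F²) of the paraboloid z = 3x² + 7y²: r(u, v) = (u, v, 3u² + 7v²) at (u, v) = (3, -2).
K = 84/1229881

Coefficients of the first fundamental form: E = 36*u^2 + 1, F = 84*u*v, G = 196*v^2 + 1.
Coefficients of the second fundamental form: L = 6/sqrt(36*u^2 + 196*v^2 + 1), M = 0, N = 14/sqrt(36*u^2 + 196*v^2 + 1).
Assemble K = (LN − M²)/(EG − F²) = 84/(1296*u^4 + 14112*u^2*v^2 + 72*u^2 + 38416*v^4 + 392*v^2 + 1). At (u, v) = (3, -2): K = 84/1229881.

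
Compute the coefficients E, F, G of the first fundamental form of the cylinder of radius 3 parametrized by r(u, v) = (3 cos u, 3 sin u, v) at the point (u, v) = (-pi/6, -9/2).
E = 9;  F = 0;  G = 1

Partials: r_u = (-3*sin(u), 3*cos(u), 0), r_v = (0, 0, 1). As functions of (u, v):
  E = r_u · r_u = 9,
  F = r_u · r_v = 0,
  G = r_v · r_v = 1.
Evaluating at (u, v) = (-pi/6, -9/2): E = 9, F = 0, G = 1.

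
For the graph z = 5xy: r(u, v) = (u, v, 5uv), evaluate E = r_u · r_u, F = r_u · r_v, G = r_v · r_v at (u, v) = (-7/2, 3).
E = 226;  F = -525/2;  G = 1229/4

Partials: r_u = (1, 0, 5*v), r_v = (0, 1, 5*u). As functions of (u, v):
  E = r_u · r_u = 25*v^2 + 1,
  F = r_u · r_v = 25*u*v,
  G = r_v · r_v = 25*u^2 + 1.
Evaluating at (u, v) = (-7/2, 3): E = 226, F = -525/2, G = 1229/4.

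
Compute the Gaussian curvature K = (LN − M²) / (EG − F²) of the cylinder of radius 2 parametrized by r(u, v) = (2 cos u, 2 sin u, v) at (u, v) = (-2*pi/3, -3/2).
K = 0

Coefficients of the first fundamental form: E = 4, F = 0, G = 1.
Coefficients of the second fundamental form: L = -2, M = 0, N = 0.
Assemble K = (LN − M²)/(EG − F²) = 0. At (u, v) = (-2*pi/3, -3/2): K = 0.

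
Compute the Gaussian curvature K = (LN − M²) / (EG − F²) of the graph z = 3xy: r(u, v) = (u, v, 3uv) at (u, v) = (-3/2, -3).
K = -144/167281

Coefficients of the first fundamental form: E = 9*v^2 + 1, F = 9*u*v, G = 9*u^2 + 1.
Coefficients of the second fundamental form: L = 0, M = 3/sqrt(9*u^2 + 9*v^2 + 1), N = 0.
Assemble K = (LN − M²)/(EG − F²) = -9/(81*u^4 + 162*u^2*v^2 + 18*u^2 + 81*v^4 + 18*v^2 + 1). At (u, v) = (-3/2, -3): K = -144/167281.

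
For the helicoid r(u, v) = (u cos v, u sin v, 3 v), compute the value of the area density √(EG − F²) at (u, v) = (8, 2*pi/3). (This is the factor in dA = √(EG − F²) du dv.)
√(EG − F²)|_{(8, 2*pi/3)} = sqrt(73)

E = 1, F = 0, G = u^2 + 9, so EG − F² = u^2 + 9. Taking the positive square root: √(EG − F²) = sqrt(u^2 + 9). At (u, v) = (8, 2*pi/3): sqrt(73).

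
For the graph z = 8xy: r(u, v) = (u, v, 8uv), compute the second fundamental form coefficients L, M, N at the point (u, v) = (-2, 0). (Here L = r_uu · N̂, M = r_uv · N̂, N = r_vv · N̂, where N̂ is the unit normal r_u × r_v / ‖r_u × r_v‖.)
L = 0;  M = 8*sqrt(257)/257;  N = 0

Compute the unit normal N̂(u, v) = (-8*v/sqrt(64*u^2 + 64*v^2 + 1), -8*u/sqrt(64*u^2 + 64*v^2 + 1), 1/sqrt(64*u^2 + 64*v^2 + 1)), and the second partials r_uu, r_uv, r_vv. Take dot products:
  L(u, v) = r_uu · N̂ = 0,
  M(u, v) = r_uv · N̂ = 8/sqrt(64*u^2 + 64*v^2 + 1),
  N(u, v) = r_vv · N̂ = 0.
Evaluating at (u, v) = (-2, 0):
  L = 0, M = 8*sqrt(257)/257, N = 0.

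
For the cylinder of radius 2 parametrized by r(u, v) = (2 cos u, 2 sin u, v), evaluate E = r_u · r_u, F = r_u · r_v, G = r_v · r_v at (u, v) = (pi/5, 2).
E = 4;  F = 0;  G = 1

Partials: r_u = (-2*sin(u), 2*cos(u), 0), r_v = (0, 0, 1). As functions of (u, v):
  E = r_u · r_u = 4,
  F = r_u · r_v = 0,
  G = r_v · r_v = 1.
Evaluating at (u, v) = (pi/5, 2): E = 4, F = 0, G = 1.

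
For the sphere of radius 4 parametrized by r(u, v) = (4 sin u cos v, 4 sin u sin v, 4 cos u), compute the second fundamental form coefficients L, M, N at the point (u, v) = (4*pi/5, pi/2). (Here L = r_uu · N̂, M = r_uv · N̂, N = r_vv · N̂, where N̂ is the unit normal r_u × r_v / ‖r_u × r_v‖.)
L = -4;  M = 0;  N = -5/2 + sqrt(5)/2

Compute the unit normal N̂(u, v) = (sin(u)^2*cos(v)/Abs(sin(u)), sin(u)^2*sin(v)/Abs(sin(u)), sin(2*u)/(2*Abs(sin(u)))), and the second partials r_uu, r_uv, r_vv. Take dot products:
  L(u, v) = r_uu · N̂ = -4*sin(u)/Abs(sin(u)),
  M(u, v) = r_uv · N̂ = 0,
  N(u, v) = r_vv · N̂ = -4*sin(u)^3/Abs(sin(u)).
Evaluating at (u, v) = (4*pi/5, pi/2):
  L = -4, M = 0, N = -5/2 + sqrt(5)/2.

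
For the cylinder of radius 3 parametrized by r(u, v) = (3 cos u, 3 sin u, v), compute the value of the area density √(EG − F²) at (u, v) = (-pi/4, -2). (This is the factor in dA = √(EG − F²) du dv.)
√(EG − F²)|_{(-pi/4, -2)} = 3

E = 9, F = 0, G = 1, so EG − F² = 9. Taking the positive square root: √(EG − F²) = 3. At (u, v) = (-pi/4, -2): 3.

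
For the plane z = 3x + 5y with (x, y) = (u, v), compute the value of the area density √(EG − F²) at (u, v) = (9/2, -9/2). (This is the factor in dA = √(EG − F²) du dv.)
√(EG − F²)|_{(9/2, -9/2)} = sqrt(35)

E = 10, F = 15, G = 26, so EG − F² = 35. Taking the positive square root: √(EG − F²) = sqrt(35). At (u, v) = (9/2, -9/2): sqrt(35).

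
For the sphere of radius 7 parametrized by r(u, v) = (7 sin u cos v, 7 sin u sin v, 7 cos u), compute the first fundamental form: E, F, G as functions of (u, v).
E = 49;  F = 0;  G = 49*sin(u)^2

Compute partials: r_u = (7*cos(u)*cos(v), 7*sin(v)*cos(u), -7*sin(u)), r_v = (-7*sin(u)*sin(v), 7*sin(u)*cos(v), 0). Then
  E = r_u · r_u = 49,
  F = r_u · r_v = 0,
  G = r_v · r_v = 49*sin(u)^2.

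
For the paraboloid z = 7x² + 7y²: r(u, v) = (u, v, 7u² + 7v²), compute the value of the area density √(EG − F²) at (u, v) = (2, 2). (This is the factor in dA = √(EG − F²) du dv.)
√(EG − F²)|_{(2, 2)} = sqrt(1569)

E = 196*u^2 + 1, F = 196*u*v, G = 196*v^2 + 1, so EG − F² = 196*u^2 + 196*v^2 + 1. Taking the positive square root: √(EG − F²) = sqrt(196*u^2 + 196*v^2 + 1). At (u, v) = (2, 2): sqrt(1569).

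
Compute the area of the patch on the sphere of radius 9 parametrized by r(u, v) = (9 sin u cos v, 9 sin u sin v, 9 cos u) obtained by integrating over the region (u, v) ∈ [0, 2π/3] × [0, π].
Area = 243*pi/2

Area = ∫∫ √(EG − F²) du dv with √(EG − F²) = 81*Abs(sin(u)). Integrating over [0, 2π/3] × [0, π] gives 243*pi/2.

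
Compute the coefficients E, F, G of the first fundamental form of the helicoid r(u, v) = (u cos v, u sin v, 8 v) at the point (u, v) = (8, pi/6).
E = 1;  F = 0;  G = 128

Partials: r_u = (cos(v), sin(v), 0), r_v = (-u*sin(v), u*cos(v), 8). As functions of (u, v):
  E = r_u · r_u = 1,
  F = r_u · r_v = 0,
  G = r_v · r_v = u^2 + 64.
Evaluating at (u, v) = (8, pi/6): E = 1, F = 0, G = 128.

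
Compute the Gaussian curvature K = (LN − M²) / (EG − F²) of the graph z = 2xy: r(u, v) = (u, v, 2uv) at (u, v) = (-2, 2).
K = -4/1089

Coefficients of the first fundamental form: E = 4*v^2 + 1, F = 4*u*v, G = 4*u^2 + 1.
Coefficients of the second fundamental form: L = 0, M = 2/sqrt(4*u^2 + 4*v^2 + 1), N = 0.
Assemble K = (LN − M²)/(EG − F²) = -4/(16*u^4 + 32*u^2*v^2 + 8*u^2 + 16*v^4 + 8*v^2 + 1). At (u, v) = (-2, 2): K = -4/1089.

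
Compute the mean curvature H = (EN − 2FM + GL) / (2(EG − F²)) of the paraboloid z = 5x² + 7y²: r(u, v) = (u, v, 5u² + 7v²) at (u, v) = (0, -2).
H = 3932*sqrt(785)/616225

With E = 100*u^2 + 1, F = 140*u*v, G = 196*v^2 + 1, L = 10/sqrt(100*u^2 + 196*v^2 + 1), M = 0, N = 14/sqrt(100*u^2 + 196*v^2 + 1), assemble
  H = (EN − 2FM + GL) / (2(EG − F²)) = 4*(175*u^2 + 245*v^2 + 3)/(100*u^2 + 196*v^2 + 1)^(3/2).
At (u, v) = (0, -2): H = 3932*sqrt(785)/616225.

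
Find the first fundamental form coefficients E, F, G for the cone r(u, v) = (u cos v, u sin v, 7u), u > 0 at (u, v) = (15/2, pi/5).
E = 50;  F = 0;  G = 225/4

Partials: r_u = (cos(v), sin(v), 7), r_v = (-u*sin(v), u*cos(v), 0). As functions of (u, v):
  E = r_u · r_u = 50,
  F = r_u · r_v = 0,
  G = r_v · r_v = u^2.
Evaluating at (u, v) = (15/2, pi/5): E = 50, F = 0, G = 225/4.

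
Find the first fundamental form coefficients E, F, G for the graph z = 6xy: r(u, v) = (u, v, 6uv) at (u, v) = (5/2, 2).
E = 145;  F = 180;  G = 226

Partials: r_u = (1, 0, 6*v), r_v = (0, 1, 6*u). As functions of (u, v):
  E = r_u · r_u = 36*v^2 + 1,
  F = r_u · r_v = 36*u*v,
  G = r_v · r_v = 36*u^2 + 1.
Evaluating at (u, v) = (5/2, 2): E = 145, F = 180, G = 226.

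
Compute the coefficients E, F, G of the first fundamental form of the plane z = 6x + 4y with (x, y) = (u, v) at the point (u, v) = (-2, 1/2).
E = 37;  F = 24;  G = 17

Partials: r_u = (1, 0, 6), r_v = (0, 1, 4). As functions of (u, v):
  E = r_u · r_u = 37,
  F = r_u · r_v = 24,
  G = r_v · r_v = 17.
Evaluating at (u, v) = (-2, 1/2): E = 37, F = 24, G = 17.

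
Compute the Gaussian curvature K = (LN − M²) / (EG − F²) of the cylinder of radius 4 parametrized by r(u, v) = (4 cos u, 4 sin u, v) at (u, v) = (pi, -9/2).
K = 0

Coefficients of the first fundamental form: E = 16, F = 0, G = 1.
Coefficients of the second fundamental form: L = -4, M = 0, N = 0.
Assemble K = (LN − M²)/(EG − F²) = 0. At (u, v) = (pi, -9/2): K = 0.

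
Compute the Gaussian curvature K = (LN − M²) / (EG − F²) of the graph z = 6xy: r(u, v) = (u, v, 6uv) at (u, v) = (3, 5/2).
K = -9/75625

Coefficients of the first fundamental form: E = 36*v^2 + 1, F = 36*u*v, G = 36*u^2 + 1.
Coefficients of the second fundamental form: L = 0, M = 6/sqrt(36*u^2 + 36*v^2 + 1), N = 0.
Assemble K = (LN − M²)/(EG − F²) = -36/(1296*u^4 + 2592*u^2*v^2 + 72*u^2 + 1296*v^4 + 72*v^2 + 1). At (u, v) = (3, 5/2): K = -9/75625.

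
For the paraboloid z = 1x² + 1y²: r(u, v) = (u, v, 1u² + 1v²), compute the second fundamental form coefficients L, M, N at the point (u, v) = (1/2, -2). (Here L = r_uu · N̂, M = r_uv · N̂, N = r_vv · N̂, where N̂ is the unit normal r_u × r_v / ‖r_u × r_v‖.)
L = sqrt(2)/3;  M = 0;  N = sqrt(2)/3

Compute the unit normal N̂(u, v) = (-2*u/sqrt(4*u^2 + 4*v^2 + 1), -2*v/sqrt(4*u^2 + 4*v^2 + 1), 1/sqrt(4*u^2 + 4*v^2 + 1)), and the second partials r_uu, r_uv, r_vv. Take dot products:
  L(u, v) = r_uu · N̂ = 2/sqrt(4*u^2 + 4*v^2 + 1),
  M(u, v) = r_uv · N̂ = 0,
  N(u, v) = r_vv · N̂ = 2/sqrt(4*u^2 + 4*v^2 + 1).
Evaluating at (u, v) = (1/2, -2):
  L = sqrt(2)/3, M = 0, N = sqrt(2)/3.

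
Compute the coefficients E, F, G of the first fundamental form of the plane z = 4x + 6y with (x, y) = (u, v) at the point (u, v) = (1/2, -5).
E = 17;  F = 24;  G = 37

Partials: r_u = (1, 0, 4), r_v = (0, 1, 6). As functions of (u, v):
  E = r_u · r_u = 17,
  F = r_u · r_v = 24,
  G = r_v · r_v = 37.
Evaluating at (u, v) = (1/2, -5): E = 17, F = 24, G = 37.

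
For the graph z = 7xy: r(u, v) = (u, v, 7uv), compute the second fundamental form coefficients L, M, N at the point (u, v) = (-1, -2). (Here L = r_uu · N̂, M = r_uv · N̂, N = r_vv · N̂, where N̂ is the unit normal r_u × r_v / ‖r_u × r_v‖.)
L = 0;  M = 7*sqrt(246)/246;  N = 0

Compute the unit normal N̂(u, v) = (-7*v/sqrt(49*u^2 + 49*v^2 + 1), -7*u/sqrt(49*u^2 + 49*v^2 + 1), 1/sqrt(49*u^2 + 49*v^2 + 1)), and the second partials r_uu, r_uv, r_vv. Take dot products:
  L(u, v) = r_uu · N̂ = 0,
  M(u, v) = r_uv · N̂ = 7/sqrt(49*u^2 + 49*v^2 + 1),
  N(u, v) = r_vv · N̂ = 0.
Evaluating at (u, v) = (-1, -2):
  L = 0, M = 7*sqrt(246)/246, N = 0.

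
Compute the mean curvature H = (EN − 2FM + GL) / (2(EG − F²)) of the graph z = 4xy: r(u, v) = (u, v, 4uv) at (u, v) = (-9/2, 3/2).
H = 432/6859

With E = 16*v^2 + 1, F = 16*u*v, G = 16*u^2 + 1, L = 0, M = 4/sqrt(16*u^2 + 16*v^2 + 1), N = 0, assemble
  H = (EN − 2FM + GL) / (2(EG − F²)) = -64*u*v/(16*u^2 + 16*v^2 + 1)^(3/2).
At (u, v) = (-9/2, 3/2): H = 432/6859.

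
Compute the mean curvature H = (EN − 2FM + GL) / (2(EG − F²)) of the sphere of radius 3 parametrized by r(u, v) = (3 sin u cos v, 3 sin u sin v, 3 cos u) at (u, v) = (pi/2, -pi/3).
H = -1/3

With E = 9, F = 0, G = 9*sin(u)^2, L = -3*sin(u)/Abs(sin(u)), M = 0, N = -3*sin(u)^3/Abs(sin(u)), assemble
  H = (EN − 2FM + GL) / (2(EG − F²)) = -sin(u)/(3*Abs(sin(u))).
At (u, v) = (pi/2, -pi/3): H = -1/3.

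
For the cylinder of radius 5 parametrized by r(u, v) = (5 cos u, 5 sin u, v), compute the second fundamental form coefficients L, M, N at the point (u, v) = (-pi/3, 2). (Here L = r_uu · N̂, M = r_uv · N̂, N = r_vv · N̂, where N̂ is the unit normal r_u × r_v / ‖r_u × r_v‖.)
L = -5;  M = 0;  N = 0

Compute the unit normal N̂(u, v) = (cos(u), sin(u), 0), and the second partials r_uu, r_uv, r_vv. Take dot products:
  L(u, v) = r_uu · N̂ = -5,
  M(u, v) = r_uv · N̂ = 0,
  N(u, v) = r_vv · N̂ = 0.
Evaluating at (u, v) = (-pi/3, 2):
  L = -5, M = 0, N = 0.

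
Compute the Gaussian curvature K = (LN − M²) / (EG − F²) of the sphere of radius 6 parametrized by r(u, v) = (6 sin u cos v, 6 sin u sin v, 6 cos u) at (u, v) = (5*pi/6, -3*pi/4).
K = 1/36

Coefficients of the first fundamental form: E = 36, F = 0, G = 36*sin(u)^2.
Coefficients of the second fundamental form: L = -6*sin(u)/Abs(sin(u)), M = 0, N = -6*sin(u)^3/Abs(sin(u)).
Assemble K = (LN − M²)/(EG − F²) = 1/36. At (u, v) = (5*pi/6, -3*pi/4): K = 1/36.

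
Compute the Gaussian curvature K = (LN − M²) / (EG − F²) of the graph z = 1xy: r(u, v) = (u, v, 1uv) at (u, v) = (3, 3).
K = -1/361

Coefficients of the first fundamental form: E = v^2 + 1, F = u*v, G = u^2 + 1.
Coefficients of the second fundamental form: L = 0, M = 1/sqrt(u^2 + v^2 + 1), N = 0.
Assemble K = (LN − M²)/(EG − F²) = 1/((u^2*v^2 - (u^2 + 1)*(v^2 + 1))*(u^2 + v^2 + 1)). At (u, v) = (3, 3): K = -1/361.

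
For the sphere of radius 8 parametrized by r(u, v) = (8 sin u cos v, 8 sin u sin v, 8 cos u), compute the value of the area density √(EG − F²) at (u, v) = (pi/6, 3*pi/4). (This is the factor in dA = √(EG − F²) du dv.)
√(EG − F²)|_{(pi/6, 3*pi/4)} = 32

E = 64, F = 0, G = 64*sin(u)^2, so EG − F² = 4096*sin(u)^2. Taking the positive square root: √(EG − F²) = 64*Abs(sin(u)). At (u, v) = (pi/6, 3*pi/4): 32.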